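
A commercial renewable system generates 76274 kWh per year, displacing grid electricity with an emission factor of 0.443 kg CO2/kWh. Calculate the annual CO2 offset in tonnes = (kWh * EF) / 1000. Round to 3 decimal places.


CO2 offset in kg = generation * emission_factor
CO2 offset = 76274 * 0.443 = 33789.38 kg
Convert to tonnes:
  CO2 offset = 33789.38 / 1000 = 33.789 tonnes

33.789


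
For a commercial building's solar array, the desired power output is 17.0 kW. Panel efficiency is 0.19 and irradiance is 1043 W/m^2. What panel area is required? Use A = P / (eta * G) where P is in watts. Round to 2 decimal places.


Convert target power to watts: P = 17.0 * 1000 = 17000.0 W
Compute denominator: eta * G = 0.19 * 1043 = 198.17
Required area A = P / (eta * G) = 17000.0 / 198.17
A = 85.78 m^2

85.78


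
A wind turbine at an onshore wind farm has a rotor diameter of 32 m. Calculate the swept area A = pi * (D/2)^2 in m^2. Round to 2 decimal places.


Compute the rotor radius:
  r = D / 2 = 32 / 2 = 16.0 m
Calculate swept area:
  A = pi * r^2 = pi * 16.0^2
  A = 804.25 m^2

804.25


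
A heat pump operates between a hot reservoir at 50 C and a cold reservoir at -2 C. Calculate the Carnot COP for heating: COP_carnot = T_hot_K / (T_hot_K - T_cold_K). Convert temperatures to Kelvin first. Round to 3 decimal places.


Convert to Kelvin:
  T_hot = 50 + 273.15 = 323.15 K
  T_cold = -2 + 273.15 = 271.15 K
Apply Carnot COP formula:
  COP = T_hot_K / (T_hot_K - T_cold_K) = 323.15 / 52.0
  COP = 6.214

6.214


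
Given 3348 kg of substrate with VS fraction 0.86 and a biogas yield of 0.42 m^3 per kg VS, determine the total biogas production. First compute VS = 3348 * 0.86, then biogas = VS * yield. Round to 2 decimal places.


Compute volatile solids:
  VS = mass * VS_fraction = 3348 * 0.86 = 2879.28 kg
Calculate biogas volume:
  Biogas = VS * specific_yield = 2879.28 * 0.42
  Biogas = 1209.30 m^3

1209.30


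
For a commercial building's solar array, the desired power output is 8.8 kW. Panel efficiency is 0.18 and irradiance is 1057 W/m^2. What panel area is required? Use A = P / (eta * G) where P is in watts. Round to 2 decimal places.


Convert target power to watts: P = 8.8 * 1000 = 8800.0 W
Compute denominator: eta * G = 0.18 * 1057 = 190.26
Required area A = P / (eta * G) = 8800.0 / 190.26
A = 46.25 m^2

46.25


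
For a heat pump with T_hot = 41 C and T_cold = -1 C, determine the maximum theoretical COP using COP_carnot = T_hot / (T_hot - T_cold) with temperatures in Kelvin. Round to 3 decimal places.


Convert to Kelvin:
  T_hot = 41 + 273.15 = 314.15 K
  T_cold = -1 + 273.15 = 272.15 K
Apply Carnot COP formula:
  COP = T_hot_K / (T_hot_K - T_cold_K) = 314.15 / 42.0
  COP = 7.480

7.480


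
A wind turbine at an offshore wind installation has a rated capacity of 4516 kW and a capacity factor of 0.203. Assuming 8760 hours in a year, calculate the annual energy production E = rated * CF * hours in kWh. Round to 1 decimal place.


Annual energy = rated_kW * capacity_factor * hours_per_year
Given: P_rated = 4516 kW, CF = 0.203, hours = 8760
E = 4516 * 0.203 * 8760
E = 8030712.5 kWh

8030712.5


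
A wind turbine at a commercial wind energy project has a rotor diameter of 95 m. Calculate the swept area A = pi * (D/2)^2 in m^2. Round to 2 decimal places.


Compute the rotor radius:
  r = D / 2 = 95 / 2 = 47.5 m
Calculate swept area:
  A = pi * r^2 = pi * 47.5^2
  A = 7088.22 m^2

7088.22


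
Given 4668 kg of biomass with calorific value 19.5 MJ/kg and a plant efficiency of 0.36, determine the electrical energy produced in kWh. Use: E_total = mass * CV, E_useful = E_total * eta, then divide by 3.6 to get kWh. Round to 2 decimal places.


Total energy = mass * CV = 4668 * 19.5 = 91026.0 MJ
Useful energy = total * eta = 91026.0 * 0.36 = 32769.36 MJ
Convert to kWh: 32769.36 / 3.6
Useful energy = 9102.60 kWh

9102.60


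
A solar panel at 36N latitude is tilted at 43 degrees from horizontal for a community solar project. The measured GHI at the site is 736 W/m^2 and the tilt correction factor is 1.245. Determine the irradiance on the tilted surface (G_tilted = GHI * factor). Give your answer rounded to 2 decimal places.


Identify the given values:
  GHI = 736 W/m^2, tilt correction factor = 1.245
Apply the formula G_tilted = GHI * factor:
  G_tilted = 736 * 1.245
  G_tilted = 916.32 W/m^2

916.32


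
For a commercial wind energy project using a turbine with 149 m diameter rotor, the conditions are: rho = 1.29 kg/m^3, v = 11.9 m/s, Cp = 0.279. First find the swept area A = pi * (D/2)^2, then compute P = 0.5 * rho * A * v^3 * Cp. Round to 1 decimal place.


Step 1 -- Compute swept area:
  A = pi * (D/2)^2 = pi * (149/2)^2 = 17436.62 m^2
Step 2 -- Apply wind power equation:
  P = 0.5 * rho * A * v^3 * Cp
  v^3 = 11.9^3 = 1685.159
  P = 0.5 * 1.29 * 17436.62 * 1685.159 * 0.279
  P = 5287705.0 W

5287705.0


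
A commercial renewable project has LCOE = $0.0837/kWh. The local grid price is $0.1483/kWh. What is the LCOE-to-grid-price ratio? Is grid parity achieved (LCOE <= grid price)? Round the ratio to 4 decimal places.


Compare LCOE to grid price:
  LCOE = $0.0837/kWh, Grid price = $0.1483/kWh
  Ratio = LCOE / grid_price = 0.0837 / 0.1483 = 0.5644
  Grid parity achieved (ratio <= 1)? yes

0.5644


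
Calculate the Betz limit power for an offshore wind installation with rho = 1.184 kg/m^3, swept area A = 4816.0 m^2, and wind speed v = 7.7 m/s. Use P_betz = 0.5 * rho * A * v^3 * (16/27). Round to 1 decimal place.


The Betz coefficient Cp_max = 16/27 = 0.5926
v^3 = 7.7^3 = 456.533
P_betz = 0.5 * rho * A * v^3 * Cp_max
P_betz = 0.5 * 1.184 * 4816.0 * 456.533 * 0.5926
P_betz = 771323.5 W

771323.5


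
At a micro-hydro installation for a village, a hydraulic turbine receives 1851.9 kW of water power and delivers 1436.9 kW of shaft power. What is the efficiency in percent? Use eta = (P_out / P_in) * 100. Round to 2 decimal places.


Turbine efficiency = (output power / input power) * 100
eta = (1436.9 / 1851.9) * 100
eta = 77.59%

77.59


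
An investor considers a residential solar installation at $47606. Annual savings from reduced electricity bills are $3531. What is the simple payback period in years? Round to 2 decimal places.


Simple payback period = initial cost / annual savings
Payback = 47606 / 3531
Payback = 13.48 years

13.48


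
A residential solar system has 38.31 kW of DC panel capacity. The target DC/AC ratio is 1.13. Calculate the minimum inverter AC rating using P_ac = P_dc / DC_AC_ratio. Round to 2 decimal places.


The inverter AC capacity is determined by the DC/AC ratio.
Given: P_dc = 38.31 kW, DC/AC ratio = 1.13
P_ac = P_dc / ratio = 38.31 / 1.13
P_ac = 33.90 kW

33.90


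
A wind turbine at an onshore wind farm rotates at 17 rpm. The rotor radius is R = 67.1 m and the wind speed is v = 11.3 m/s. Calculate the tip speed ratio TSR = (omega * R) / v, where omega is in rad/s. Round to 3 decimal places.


Convert rotational speed to rad/s:
  omega = 17 * 2 * pi / 60 = 1.7802 rad/s
Compute tip speed:
  v_tip = omega * R = 1.7802 * 67.1 = 119.454 m/s
Tip speed ratio:
  TSR = v_tip / v_wind = 119.454 / 11.3 = 10.571

10.571


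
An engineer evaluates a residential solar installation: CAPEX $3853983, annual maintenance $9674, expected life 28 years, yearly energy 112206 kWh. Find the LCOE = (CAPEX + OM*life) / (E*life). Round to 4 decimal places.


Total cost = CAPEX + OM * lifetime = 3853983 + 9674 * 28 = 3853983 + 270872 = 4124855
Total generation = annual * lifetime = 112206 * 28 = 3141768 kWh
LCOE = 4124855 / 3141768
LCOE = 1.3129 $/kWh

1.3129


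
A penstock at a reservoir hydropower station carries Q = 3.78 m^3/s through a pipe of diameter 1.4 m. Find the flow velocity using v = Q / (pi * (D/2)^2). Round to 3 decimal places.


Compute pipe cross-sectional area:
  A = pi * (D/2)^2 = pi * (1.4/2)^2 = 1.5394 m^2
Calculate velocity:
  v = Q / A = 3.78 / 1.5394
  v = 2.456 m/s

2.456


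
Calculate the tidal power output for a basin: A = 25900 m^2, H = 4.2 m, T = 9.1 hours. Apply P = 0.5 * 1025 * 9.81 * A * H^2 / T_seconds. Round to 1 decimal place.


Convert period to seconds: T = 9.1 * 3600 = 32760.0 s
H^2 = 4.2^2 = 17.64
P = 0.5 * rho * g * A * H^2 / T
P = 0.5 * 1025 * 9.81 * 25900 * 17.64 / 32760.0
P = 70116.0 W

70116.0


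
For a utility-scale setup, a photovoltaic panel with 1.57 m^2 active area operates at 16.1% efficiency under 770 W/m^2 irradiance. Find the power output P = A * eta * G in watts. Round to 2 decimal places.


Use the solar power formula P = A * eta * G.
Given: A = 1.57 m^2, eta = 0.161, G = 770 W/m^2
P = 1.57 * 0.161 * 770
P = 194.63 W

194.63


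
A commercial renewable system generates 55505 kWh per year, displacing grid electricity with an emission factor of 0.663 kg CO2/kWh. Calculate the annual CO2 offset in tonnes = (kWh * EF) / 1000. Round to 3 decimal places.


CO2 offset in kg = generation * emission_factor
CO2 offset = 55505 * 0.663 = 36799.82 kg
Convert to tonnes:
  CO2 offset = 36799.82 / 1000 = 36.800 tonnes

36.800


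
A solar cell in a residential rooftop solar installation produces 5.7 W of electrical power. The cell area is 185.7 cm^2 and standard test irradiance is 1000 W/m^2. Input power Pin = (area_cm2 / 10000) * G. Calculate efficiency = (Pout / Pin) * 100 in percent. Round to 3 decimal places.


First compute the input power:
  Pin = area_cm2 / 10000 * G = 185.7 / 10000 * 1000 = 18.57 W
Then compute efficiency:
  Efficiency = (Pout / Pin) * 100 = (5.7 / 18.57) * 100
  Efficiency = 30.695%

30.695


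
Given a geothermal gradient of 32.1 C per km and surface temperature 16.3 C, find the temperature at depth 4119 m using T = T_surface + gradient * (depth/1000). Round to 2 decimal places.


Convert depth to km: 4119 / 1000 = 4.119 km
Temperature increase = gradient * depth_km = 32.1 * 4.119 = 132.22 C
Temperature at depth = T_surface + delta_T = 16.3 + 132.22
T = 148.52 C

148.52


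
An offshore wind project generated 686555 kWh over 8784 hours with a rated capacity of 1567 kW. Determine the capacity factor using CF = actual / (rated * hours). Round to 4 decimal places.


Capacity factor = actual output / maximum possible output
Maximum possible = rated * hours = 1567 * 8784 = 13764528 kWh
CF = 686555 / 13764528
CF = 0.0499

0.0499


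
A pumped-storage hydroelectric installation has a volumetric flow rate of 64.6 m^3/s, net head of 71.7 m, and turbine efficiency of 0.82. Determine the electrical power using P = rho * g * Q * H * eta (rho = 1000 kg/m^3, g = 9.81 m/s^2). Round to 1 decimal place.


Apply the hydropower formula P = rho * g * Q * H * eta
rho * g = 1000 * 9.81 = 9810.0
P = 9810.0 * 64.6 * 71.7 * 0.82
P = 37259286.4 W

37259286.4


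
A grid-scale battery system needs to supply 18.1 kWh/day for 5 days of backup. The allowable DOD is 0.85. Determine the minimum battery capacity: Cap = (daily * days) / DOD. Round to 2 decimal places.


Total energy needed = daily * days = 18.1 * 5 = 90.5 kWh
Account for depth of discharge:
  Cap = total_energy / DOD = 90.5 / 0.85
  Cap = 106.47 kWh

106.47


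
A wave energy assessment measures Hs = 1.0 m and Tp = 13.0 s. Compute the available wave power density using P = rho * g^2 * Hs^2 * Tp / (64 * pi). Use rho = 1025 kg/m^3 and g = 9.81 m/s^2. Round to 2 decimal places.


Apply wave power formula:
  g^2 = 9.81^2 = 96.2361
  Hs^2 = 1.0^2 = 1.0
  Numerator = rho * g^2 * Hs^2 * Tp = 1025 * 96.2361 * 1.0 * 13.0 = 1282346.03
  Denominator = 64 * pi = 201.0619
  P = 1282346.03 / 201.0619 = 6377.87 W/m

6377.87


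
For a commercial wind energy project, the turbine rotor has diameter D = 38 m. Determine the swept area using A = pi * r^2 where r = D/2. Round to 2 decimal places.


Compute the rotor radius:
  r = D / 2 = 38 / 2 = 19.0 m
Calculate swept area:
  A = pi * r^2 = pi * 19.0^2
  A = 1134.11 m^2

1134.11


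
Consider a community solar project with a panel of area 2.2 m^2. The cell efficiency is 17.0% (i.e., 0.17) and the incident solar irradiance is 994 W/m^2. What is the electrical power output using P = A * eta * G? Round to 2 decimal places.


Use the solar power formula P = A * eta * G.
Given: A = 2.2 m^2, eta = 0.17, G = 994 W/m^2
P = 2.2 * 0.17 * 994
P = 371.76 W

371.76


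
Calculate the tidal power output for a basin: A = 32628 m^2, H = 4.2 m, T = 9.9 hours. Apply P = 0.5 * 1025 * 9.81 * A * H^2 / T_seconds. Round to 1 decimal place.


Convert period to seconds: T = 9.9 * 3600 = 35640.0 s
H^2 = 4.2^2 = 17.64
P = 0.5 * rho * g * A * H^2 / T
P = 0.5 * 1025 * 9.81 * 32628 * 17.64 / 35640.0
P = 81192.2 W

81192.2


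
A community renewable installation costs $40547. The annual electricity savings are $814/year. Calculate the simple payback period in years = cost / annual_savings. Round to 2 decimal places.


Simple payback period = initial cost / annual savings
Payback = 40547 / 814
Payback = 49.81 years

49.81


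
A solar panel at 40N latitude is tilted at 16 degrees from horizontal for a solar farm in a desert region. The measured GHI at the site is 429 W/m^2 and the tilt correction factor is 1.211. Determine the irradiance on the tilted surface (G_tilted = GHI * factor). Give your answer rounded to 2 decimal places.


Identify the given values:
  GHI = 429 W/m^2, tilt correction factor = 1.211
Apply the formula G_tilted = GHI * factor:
  G_tilted = 429 * 1.211
  G_tilted = 519.52 W/m^2

519.52


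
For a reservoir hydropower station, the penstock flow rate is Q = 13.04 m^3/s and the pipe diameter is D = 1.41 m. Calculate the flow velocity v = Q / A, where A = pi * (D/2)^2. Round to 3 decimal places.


Compute pipe cross-sectional area:
  A = pi * (D/2)^2 = pi * (1.41/2)^2 = 1.5615 m^2
Calculate velocity:
  v = Q / A = 13.04 / 1.5615
  v = 8.351 m/s

8.351


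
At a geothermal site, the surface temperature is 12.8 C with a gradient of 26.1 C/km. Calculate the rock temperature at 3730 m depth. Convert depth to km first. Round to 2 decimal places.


Convert depth to km: 3730 / 1000 = 3.73 km
Temperature increase = gradient * depth_km = 26.1 * 3.73 = 97.35 C
Temperature at depth = T_surface + delta_T = 12.8 + 97.35
T = 110.15 C

110.15


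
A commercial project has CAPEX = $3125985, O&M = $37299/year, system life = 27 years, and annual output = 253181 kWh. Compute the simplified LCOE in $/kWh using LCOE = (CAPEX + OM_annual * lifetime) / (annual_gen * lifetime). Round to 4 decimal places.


Total cost = CAPEX + OM * lifetime = 3125985 + 37299 * 27 = 3125985 + 1007073 = 4133058
Total generation = annual * lifetime = 253181 * 27 = 6835887 kWh
LCOE = 4133058 / 6835887
LCOE = 0.6046 $/kWh

0.6046


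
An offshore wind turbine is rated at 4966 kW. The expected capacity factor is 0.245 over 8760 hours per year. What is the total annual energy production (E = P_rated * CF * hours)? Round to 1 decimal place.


Annual energy = rated_kW * capacity_factor * hours_per_year
Given: P_rated = 4966 kW, CF = 0.245, hours = 8760
E = 4966 * 0.245 * 8760
E = 10658029.2 kWh

10658029.2


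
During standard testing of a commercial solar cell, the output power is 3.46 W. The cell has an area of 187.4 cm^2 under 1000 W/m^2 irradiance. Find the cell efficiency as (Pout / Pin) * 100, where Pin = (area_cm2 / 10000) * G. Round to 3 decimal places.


First compute the input power:
  Pin = area_cm2 / 10000 * G = 187.4 / 10000 * 1000 = 18.74 W
Then compute efficiency:
  Efficiency = (Pout / Pin) * 100 = (3.46 / 18.74) * 100
  Efficiency = 18.463%

18.463


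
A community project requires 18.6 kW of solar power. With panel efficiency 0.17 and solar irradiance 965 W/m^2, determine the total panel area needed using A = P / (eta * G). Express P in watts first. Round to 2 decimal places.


Convert target power to watts: P = 18.6 * 1000 = 18600.0 W
Compute denominator: eta * G = 0.17 * 965 = 164.05
Required area A = P / (eta * G) = 18600.0 / 164.05
A = 113.38 m^2

113.38


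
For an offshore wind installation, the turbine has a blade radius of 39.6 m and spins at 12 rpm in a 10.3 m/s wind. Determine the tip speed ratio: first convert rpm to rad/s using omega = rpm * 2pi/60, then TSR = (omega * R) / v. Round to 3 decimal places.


Convert rotational speed to rad/s:
  omega = 12 * 2 * pi / 60 = 1.2566 rad/s
Compute tip speed:
  v_tip = omega * R = 1.2566 * 39.6 = 49.763 m/s
Tip speed ratio:
  TSR = v_tip / v_wind = 49.763 / 10.3 = 4.831

4.831


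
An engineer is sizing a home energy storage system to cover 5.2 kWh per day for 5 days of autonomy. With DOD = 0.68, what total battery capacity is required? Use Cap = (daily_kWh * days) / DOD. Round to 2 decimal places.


Total energy needed = daily * days = 5.2 * 5 = 26.0 kWh
Account for depth of discharge:
  Cap = total_energy / DOD = 26.0 / 0.68
  Cap = 38.24 kWh

38.24


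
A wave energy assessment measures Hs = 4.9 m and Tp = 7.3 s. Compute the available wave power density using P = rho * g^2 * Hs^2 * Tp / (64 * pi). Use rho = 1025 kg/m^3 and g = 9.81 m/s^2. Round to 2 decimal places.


Apply wave power formula:
  g^2 = 9.81^2 = 96.2361
  Hs^2 = 4.9^2 = 24.01
  Numerator = rho * g^2 * Hs^2 * Tp = 1025 * 96.2361 * 24.01 * 7.3 = 17289279.7
  Denominator = 64 * pi = 201.0619
  P = 17289279.7 / 201.0619 = 85989.82 W/m

85989.82


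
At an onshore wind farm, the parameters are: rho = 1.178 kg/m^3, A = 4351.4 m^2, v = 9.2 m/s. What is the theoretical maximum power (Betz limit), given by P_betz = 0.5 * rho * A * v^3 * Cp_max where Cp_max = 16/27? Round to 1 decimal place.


The Betz coefficient Cp_max = 16/27 = 0.5926
v^3 = 9.2^3 = 778.688
P_betz = 0.5 * rho * A * v^3 * Cp_max
P_betz = 0.5 * 1.178 * 4351.4 * 778.688 * 0.5926
P_betz = 1182671.1 W

1182671.1


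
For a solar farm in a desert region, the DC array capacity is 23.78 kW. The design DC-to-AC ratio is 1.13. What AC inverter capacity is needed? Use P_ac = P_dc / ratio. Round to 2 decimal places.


The inverter AC capacity is determined by the DC/AC ratio.
Given: P_dc = 23.78 kW, DC/AC ratio = 1.13
P_ac = P_dc / ratio = 23.78 / 1.13
P_ac = 21.04 kW

21.04


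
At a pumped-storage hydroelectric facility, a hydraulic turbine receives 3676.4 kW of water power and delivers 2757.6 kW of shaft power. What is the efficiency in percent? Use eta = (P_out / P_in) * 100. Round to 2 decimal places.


Turbine efficiency = (output power / input power) * 100
eta = (2757.6 / 3676.4) * 100
eta = 75.01%

75.01


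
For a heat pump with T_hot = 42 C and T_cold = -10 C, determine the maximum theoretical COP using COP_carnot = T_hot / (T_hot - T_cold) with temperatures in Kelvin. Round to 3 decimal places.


Convert to Kelvin:
  T_hot = 42 + 273.15 = 315.15 K
  T_cold = -10 + 273.15 = 263.15 K
Apply Carnot COP formula:
  COP = T_hot_K / (T_hot_K - T_cold_K) = 315.15 / 52.0
  COP = 6.061

6.061


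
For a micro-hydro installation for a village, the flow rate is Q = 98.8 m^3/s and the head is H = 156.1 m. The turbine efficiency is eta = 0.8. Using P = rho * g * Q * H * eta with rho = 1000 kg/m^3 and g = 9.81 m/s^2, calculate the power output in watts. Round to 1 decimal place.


Apply the hydropower formula P = rho * g * Q * H * eta
rho * g = 1000 * 9.81 = 9810.0
P = 9810.0 * 98.8 * 156.1 * 0.8
P = 121037192.6 W

121037192.6


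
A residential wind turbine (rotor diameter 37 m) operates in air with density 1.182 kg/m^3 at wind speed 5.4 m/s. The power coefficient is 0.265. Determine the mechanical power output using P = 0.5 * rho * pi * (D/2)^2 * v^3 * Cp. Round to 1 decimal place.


Step 1 -- Compute swept area:
  A = pi * (D/2)^2 = pi * (37/2)^2 = 1075.21 m^2
Step 2 -- Apply wind power equation:
  P = 0.5 * rho * A * v^3 * Cp
  v^3 = 5.4^3 = 157.464
  P = 0.5 * 1.182 * 1075.21 * 157.464 * 0.265
  P = 26516.0 W

26516.0


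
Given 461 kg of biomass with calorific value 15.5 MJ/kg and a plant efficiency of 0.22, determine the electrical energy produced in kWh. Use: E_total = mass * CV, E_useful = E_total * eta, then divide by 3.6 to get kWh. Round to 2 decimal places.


Total energy = mass * CV = 461 * 15.5 = 7145.5 MJ
Useful energy = total * eta = 7145.5 * 0.22 = 1572.01 MJ
Convert to kWh: 1572.01 / 3.6
Useful energy = 436.67 kWh

436.67


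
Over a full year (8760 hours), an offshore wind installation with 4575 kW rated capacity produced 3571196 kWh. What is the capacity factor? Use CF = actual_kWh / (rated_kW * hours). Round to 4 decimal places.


Capacity factor = actual output / maximum possible output
Maximum possible = rated * hours = 4575 * 8760 = 40077000 kWh
CF = 3571196 / 40077000
CF = 0.0891

0.0891


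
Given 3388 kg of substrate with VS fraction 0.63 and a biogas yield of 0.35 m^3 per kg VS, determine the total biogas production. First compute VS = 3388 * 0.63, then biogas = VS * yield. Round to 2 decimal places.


Compute volatile solids:
  VS = mass * VS_fraction = 3388 * 0.63 = 2134.44 kg
Calculate biogas volume:
  Biogas = VS * specific_yield = 2134.44 * 0.35
  Biogas = 747.05 m^3

747.05


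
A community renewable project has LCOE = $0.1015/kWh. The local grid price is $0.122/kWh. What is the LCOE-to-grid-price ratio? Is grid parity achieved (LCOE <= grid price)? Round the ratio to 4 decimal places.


Compare LCOE to grid price:
  LCOE = $0.1015/kWh, Grid price = $0.122/kWh
  Ratio = LCOE / grid_price = 0.1015 / 0.122 = 0.8320
  Grid parity achieved (ratio <= 1)? yes

0.8320


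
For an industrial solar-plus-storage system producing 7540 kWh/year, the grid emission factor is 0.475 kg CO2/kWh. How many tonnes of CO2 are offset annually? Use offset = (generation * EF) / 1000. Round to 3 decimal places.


CO2 offset in kg = generation * emission_factor
CO2 offset = 7540 * 0.475 = 3581.5 kg
Convert to tonnes:
  CO2 offset = 3581.5 / 1000 = 3.582 tonnes

3.582


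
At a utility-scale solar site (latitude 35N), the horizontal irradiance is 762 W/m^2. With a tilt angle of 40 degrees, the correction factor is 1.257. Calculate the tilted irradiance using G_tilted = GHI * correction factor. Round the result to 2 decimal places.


Identify the given values:
  GHI = 762 W/m^2, tilt correction factor = 1.257
Apply the formula G_tilted = GHI * factor:
  G_tilted = 762 * 1.257
  G_tilted = 957.83 W/m^2

957.83


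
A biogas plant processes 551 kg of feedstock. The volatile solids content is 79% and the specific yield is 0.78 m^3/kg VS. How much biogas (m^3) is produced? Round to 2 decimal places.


Compute volatile solids:
  VS = mass * VS_fraction = 551 * 0.79 = 435.29 kg
Calculate biogas volume:
  Biogas = VS * specific_yield = 435.29 * 0.78
  Biogas = 339.53 m^3

339.53


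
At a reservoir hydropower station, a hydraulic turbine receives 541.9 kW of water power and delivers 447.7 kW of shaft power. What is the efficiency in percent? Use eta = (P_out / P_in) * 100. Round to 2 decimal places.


Turbine efficiency = (output power / input power) * 100
eta = (447.7 / 541.9) * 100
eta = 82.62%

82.62


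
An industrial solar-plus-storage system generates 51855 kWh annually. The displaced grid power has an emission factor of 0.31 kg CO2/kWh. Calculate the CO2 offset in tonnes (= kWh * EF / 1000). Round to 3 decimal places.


CO2 offset in kg = generation * emission_factor
CO2 offset = 51855 * 0.31 = 16075.05 kg
Convert to tonnes:
  CO2 offset = 16075.05 / 1000 = 16.075 tonnes

16.075


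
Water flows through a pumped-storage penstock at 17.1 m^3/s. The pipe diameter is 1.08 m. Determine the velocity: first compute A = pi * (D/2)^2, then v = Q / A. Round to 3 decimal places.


Compute pipe cross-sectional area:
  A = pi * (D/2)^2 = pi * (1.08/2)^2 = 0.9161 m^2
Calculate velocity:
  v = Q / A = 17.1 / 0.9161
  v = 18.666 m/s

18.666


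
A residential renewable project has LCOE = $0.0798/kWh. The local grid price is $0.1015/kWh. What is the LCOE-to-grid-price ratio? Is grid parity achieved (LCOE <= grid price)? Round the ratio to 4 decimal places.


Compare LCOE to grid price:
  LCOE = $0.0798/kWh, Grid price = $0.1015/kWh
  Ratio = LCOE / grid_price = 0.0798 / 0.1015 = 0.7862
  Grid parity achieved (ratio <= 1)? yes

0.7862


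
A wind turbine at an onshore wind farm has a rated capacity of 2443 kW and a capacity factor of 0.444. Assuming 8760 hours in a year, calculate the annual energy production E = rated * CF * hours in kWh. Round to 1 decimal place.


Annual energy = rated_kW * capacity_factor * hours_per_year
Given: P_rated = 2443 kW, CF = 0.444, hours = 8760
E = 2443 * 0.444 * 8760
E = 9501901.9 kWh

9501901.9


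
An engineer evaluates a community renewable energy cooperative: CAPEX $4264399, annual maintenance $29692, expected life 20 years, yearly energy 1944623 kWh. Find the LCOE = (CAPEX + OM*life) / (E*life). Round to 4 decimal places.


Total cost = CAPEX + OM * lifetime = 4264399 + 29692 * 20 = 4264399 + 593840 = 4858239
Total generation = annual * lifetime = 1944623 * 20 = 38892460 kWh
LCOE = 4858239 / 38892460
LCOE = 0.1249 $/kWh

0.1249


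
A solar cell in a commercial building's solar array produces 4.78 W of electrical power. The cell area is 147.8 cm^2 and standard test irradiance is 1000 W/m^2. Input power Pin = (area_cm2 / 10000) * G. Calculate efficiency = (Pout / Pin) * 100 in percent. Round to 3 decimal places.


First compute the input power:
  Pin = area_cm2 / 10000 * G = 147.8 / 10000 * 1000 = 14.78 W
Then compute efficiency:
  Efficiency = (Pout / Pin) * 100 = (4.78 / 14.78) * 100
  Efficiency = 32.341%

32.341


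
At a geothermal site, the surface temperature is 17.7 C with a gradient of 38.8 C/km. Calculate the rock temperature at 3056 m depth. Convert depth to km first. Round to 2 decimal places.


Convert depth to km: 3056 / 1000 = 3.056 km
Temperature increase = gradient * depth_km = 38.8 * 3.056 = 118.57 C
Temperature at depth = T_surface + delta_T = 17.7 + 118.57
T = 136.27 C

136.27


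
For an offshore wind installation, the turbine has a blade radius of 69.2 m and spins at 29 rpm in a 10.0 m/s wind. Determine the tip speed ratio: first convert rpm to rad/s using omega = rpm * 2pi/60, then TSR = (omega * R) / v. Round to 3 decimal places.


Convert rotational speed to rad/s:
  omega = 29 * 2 * pi / 60 = 3.0369 rad/s
Compute tip speed:
  v_tip = omega * R = 3.0369 * 69.2 = 210.152 m/s
Tip speed ratio:
  TSR = v_tip / v_wind = 210.152 / 10.0 = 21.015

21.015


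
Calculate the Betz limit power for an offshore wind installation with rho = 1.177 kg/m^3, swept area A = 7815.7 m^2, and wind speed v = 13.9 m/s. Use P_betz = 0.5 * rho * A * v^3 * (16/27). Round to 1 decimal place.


The Betz coefficient Cp_max = 16/27 = 0.5926
v^3 = 13.9^3 = 2685.619
P_betz = 0.5 * rho * A * v^3 * Cp_max
P_betz = 0.5 * 1.177 * 7815.7 * 2685.619 * 0.5926
P_betz = 7320065.5 W

7320065.5


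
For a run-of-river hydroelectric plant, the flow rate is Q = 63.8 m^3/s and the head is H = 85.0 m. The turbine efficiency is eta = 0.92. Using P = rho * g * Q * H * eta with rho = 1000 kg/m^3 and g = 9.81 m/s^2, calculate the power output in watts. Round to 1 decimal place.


Apply the hydropower formula P = rho * g * Q * H * eta
rho * g = 1000 * 9.81 = 9810.0
P = 9810.0 * 63.8 * 85.0 * 0.92
P = 48943659.6 W

48943659.6


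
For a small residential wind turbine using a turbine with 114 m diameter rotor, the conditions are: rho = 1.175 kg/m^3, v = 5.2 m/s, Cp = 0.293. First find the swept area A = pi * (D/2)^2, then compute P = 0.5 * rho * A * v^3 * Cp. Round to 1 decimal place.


Step 1 -- Compute swept area:
  A = pi * (D/2)^2 = pi * (114/2)^2 = 10207.03 m^2
Step 2 -- Apply wind power equation:
  P = 0.5 * rho * A * v^3 * Cp
  v^3 = 5.2^3 = 140.608
  P = 0.5 * 1.175 * 10207.03 * 140.608 * 0.293
  P = 247050.1 W

247050.1


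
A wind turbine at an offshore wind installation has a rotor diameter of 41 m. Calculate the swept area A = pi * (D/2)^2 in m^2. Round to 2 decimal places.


Compute the rotor radius:
  r = D / 2 = 41 / 2 = 20.5 m
Calculate swept area:
  A = pi * r^2 = pi * 20.5^2
  A = 1320.25 m^2

1320.25


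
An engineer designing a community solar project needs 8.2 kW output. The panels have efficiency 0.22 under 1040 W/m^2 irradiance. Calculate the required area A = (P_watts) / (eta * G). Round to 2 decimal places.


Convert target power to watts: P = 8.2 * 1000 = 8200.0 W
Compute denominator: eta * G = 0.22 * 1040 = 228.8
Required area A = P / (eta * G) = 8200.0 / 228.8
A = 35.84 m^2

35.84


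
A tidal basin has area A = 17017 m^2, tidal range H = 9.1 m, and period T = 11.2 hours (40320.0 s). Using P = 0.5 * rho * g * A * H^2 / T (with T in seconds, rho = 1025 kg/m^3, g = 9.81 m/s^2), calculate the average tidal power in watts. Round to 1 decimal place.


Convert period to seconds: T = 11.2 * 3600 = 40320.0 s
H^2 = 9.1^2 = 82.81
P = 0.5 * rho * g * A * H^2 / T
P = 0.5 * 1025 * 9.81 * 17017 * 82.81 / 40320.0
P = 175714.7 W

175714.7


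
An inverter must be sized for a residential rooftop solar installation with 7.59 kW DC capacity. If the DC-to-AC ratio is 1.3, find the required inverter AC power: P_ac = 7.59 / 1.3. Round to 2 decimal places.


The inverter AC capacity is determined by the DC/AC ratio.
Given: P_dc = 7.59 kW, DC/AC ratio = 1.3
P_ac = P_dc / ratio = 7.59 / 1.3
P_ac = 5.84 kW

5.84


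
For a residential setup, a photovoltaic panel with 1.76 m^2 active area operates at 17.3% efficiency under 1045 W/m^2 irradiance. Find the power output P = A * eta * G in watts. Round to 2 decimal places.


Use the solar power formula P = A * eta * G.
Given: A = 1.76 m^2, eta = 0.173, G = 1045 W/m^2
P = 1.76 * 0.173 * 1045
P = 318.18 W

318.18


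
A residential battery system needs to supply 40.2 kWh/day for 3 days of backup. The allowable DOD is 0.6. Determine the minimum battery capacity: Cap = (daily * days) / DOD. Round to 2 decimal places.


Total energy needed = daily * days = 40.2 * 3 = 120.6 kWh
Account for depth of discharge:
  Cap = total_energy / DOD = 120.6 / 0.6
  Cap = 201.00 kWh

201.00


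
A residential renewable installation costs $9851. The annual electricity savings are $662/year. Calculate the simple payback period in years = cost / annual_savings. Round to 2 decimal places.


Simple payback period = initial cost / annual savings
Payback = 9851 / 662
Payback = 14.88 years

14.88


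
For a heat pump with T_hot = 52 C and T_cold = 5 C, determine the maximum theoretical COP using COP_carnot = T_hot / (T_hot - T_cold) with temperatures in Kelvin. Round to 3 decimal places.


Convert to Kelvin:
  T_hot = 52 + 273.15 = 325.15 K
  T_cold = 5 + 273.15 = 278.15 K
Apply Carnot COP formula:
  COP = T_hot_K / (T_hot_K - T_cold_K) = 325.15 / 47.0
  COP = 6.918

6.918


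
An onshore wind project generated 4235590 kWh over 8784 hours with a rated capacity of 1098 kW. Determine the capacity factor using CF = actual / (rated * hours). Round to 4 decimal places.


Capacity factor = actual output / maximum possible output
Maximum possible = rated * hours = 1098 * 8784 = 9644832 kWh
CF = 4235590 / 9644832
CF = 0.4392

0.4392


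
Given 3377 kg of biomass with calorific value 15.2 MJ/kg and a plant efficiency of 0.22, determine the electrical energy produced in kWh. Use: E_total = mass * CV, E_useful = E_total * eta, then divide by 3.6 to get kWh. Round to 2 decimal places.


Total energy = mass * CV = 3377 * 15.2 = 51330.4 MJ
Useful energy = total * eta = 51330.4 * 0.22 = 11292.69 MJ
Convert to kWh: 11292.69 / 3.6
Useful energy = 3136.86 kWh

3136.86


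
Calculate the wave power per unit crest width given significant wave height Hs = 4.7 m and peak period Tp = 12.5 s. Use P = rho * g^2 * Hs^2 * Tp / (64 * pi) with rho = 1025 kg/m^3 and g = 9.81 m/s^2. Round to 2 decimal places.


Apply wave power formula:
  g^2 = 9.81^2 = 96.2361
  Hs^2 = 4.7^2 = 22.09
  Numerator = rho * g^2 * Hs^2 * Tp = 1025 * 96.2361 * 22.09 * 12.5 = 27237522.94
  Denominator = 64 * pi = 201.0619
  P = 27237522.94 / 201.0619 = 135468.33 W/m

135468.33


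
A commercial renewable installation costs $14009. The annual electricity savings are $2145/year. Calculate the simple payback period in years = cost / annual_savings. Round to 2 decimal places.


Simple payback period = initial cost / annual savings
Payback = 14009 / 2145
Payback = 6.53 years

6.53


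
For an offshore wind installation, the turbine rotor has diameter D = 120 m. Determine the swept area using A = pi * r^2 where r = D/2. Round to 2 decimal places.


Compute the rotor radius:
  r = D / 2 = 120 / 2 = 60.0 m
Calculate swept area:
  A = pi * r^2 = pi * 60.0^2
  A = 11309.73 m^2

11309.73


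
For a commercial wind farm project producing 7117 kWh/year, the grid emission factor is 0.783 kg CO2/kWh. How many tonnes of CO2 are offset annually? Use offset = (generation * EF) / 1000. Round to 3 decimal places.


CO2 offset in kg = generation * emission_factor
CO2 offset = 7117 * 0.783 = 5572.61 kg
Convert to tonnes:
  CO2 offset = 5572.61 / 1000 = 5.573 tonnes

5.573


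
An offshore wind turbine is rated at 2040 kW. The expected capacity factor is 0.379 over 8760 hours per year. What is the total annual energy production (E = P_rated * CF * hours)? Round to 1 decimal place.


Annual energy = rated_kW * capacity_factor * hours_per_year
Given: P_rated = 2040 kW, CF = 0.379, hours = 8760
E = 2040 * 0.379 * 8760
E = 6772881.6 kWh

6772881.6


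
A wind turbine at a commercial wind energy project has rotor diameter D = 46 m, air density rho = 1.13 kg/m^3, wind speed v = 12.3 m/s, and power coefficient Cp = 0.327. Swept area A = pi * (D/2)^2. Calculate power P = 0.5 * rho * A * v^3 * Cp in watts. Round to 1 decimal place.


Step 1 -- Compute swept area:
  A = pi * (D/2)^2 = pi * (46/2)^2 = 1661.9 m^2
Step 2 -- Apply wind power equation:
  P = 0.5 * rho * A * v^3 * Cp
  v^3 = 12.3^3 = 1860.867
  P = 0.5 * 1.13 * 1661.9 * 1860.867 * 0.327
  P = 571369.5 W

571369.5


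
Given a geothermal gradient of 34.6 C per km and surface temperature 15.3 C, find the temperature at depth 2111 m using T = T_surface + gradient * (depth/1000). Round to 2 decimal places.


Convert depth to km: 2111 / 1000 = 2.111 km
Temperature increase = gradient * depth_km = 34.6 * 2.111 = 73.04 C
Temperature at depth = T_surface + delta_T = 15.3 + 73.04
T = 88.34 C

88.34


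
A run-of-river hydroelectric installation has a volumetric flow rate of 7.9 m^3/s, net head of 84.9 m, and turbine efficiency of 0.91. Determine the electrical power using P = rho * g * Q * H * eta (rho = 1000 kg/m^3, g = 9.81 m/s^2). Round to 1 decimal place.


Apply the hydropower formula P = rho * g * Q * H * eta
rho * g = 1000 * 9.81 = 9810.0
P = 9810.0 * 7.9 * 84.9 * 0.91
P = 5987495.2 W

5987495.2


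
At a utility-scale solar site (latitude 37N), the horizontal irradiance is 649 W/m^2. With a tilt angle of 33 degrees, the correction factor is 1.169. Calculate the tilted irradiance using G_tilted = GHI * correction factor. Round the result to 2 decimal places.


Identify the given values:
  GHI = 649 W/m^2, tilt correction factor = 1.169
Apply the formula G_tilted = GHI * factor:
  G_tilted = 649 * 1.169
  G_tilted = 758.68 W/m^2

758.68


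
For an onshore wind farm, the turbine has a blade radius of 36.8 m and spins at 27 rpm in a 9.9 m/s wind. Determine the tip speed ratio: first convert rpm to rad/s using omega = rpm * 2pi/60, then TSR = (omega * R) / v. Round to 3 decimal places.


Convert rotational speed to rad/s:
  omega = 27 * 2 * pi / 60 = 2.8274 rad/s
Compute tip speed:
  v_tip = omega * R = 2.8274 * 36.8 = 104.05 m/s
Tip speed ratio:
  TSR = v_tip / v_wind = 104.05 / 9.9 = 10.510

10.510


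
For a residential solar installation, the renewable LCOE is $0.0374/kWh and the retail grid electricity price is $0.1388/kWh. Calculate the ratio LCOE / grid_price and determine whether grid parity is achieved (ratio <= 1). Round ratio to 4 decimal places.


Compare LCOE to grid price:
  LCOE = $0.0374/kWh, Grid price = $0.1388/kWh
  Ratio = LCOE / grid_price = 0.0374 / 0.1388 = 0.2695
  Grid parity achieved (ratio <= 1)? yes

0.2695


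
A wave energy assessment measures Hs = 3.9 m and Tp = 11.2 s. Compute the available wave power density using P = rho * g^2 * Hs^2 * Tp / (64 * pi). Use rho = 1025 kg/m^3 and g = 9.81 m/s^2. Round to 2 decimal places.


Apply wave power formula:
  g^2 = 9.81^2 = 96.2361
  Hs^2 = 3.9^2 = 15.21
  Numerator = rho * g^2 * Hs^2 * Tp = 1025 * 96.2361 * 15.21 * 11.2 = 16803862.41
  Denominator = 64 * pi = 201.0619
  P = 16803862.41 / 201.0619 = 83575.56 W/m

83575.56


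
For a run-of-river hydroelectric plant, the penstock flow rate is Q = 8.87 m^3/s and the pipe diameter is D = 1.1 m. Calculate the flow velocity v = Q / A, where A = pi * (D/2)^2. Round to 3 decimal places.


Compute pipe cross-sectional area:
  A = pi * (D/2)^2 = pi * (1.1/2)^2 = 0.9503 m^2
Calculate velocity:
  v = Q / A = 8.87 / 0.9503
  v = 9.334 m/s

9.334


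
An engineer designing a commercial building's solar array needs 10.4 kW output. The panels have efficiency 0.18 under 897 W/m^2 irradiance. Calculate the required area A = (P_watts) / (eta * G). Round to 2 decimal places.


Convert target power to watts: P = 10.4 * 1000 = 10400.0 W
Compute denominator: eta * G = 0.18 * 897 = 161.46
Required area A = P / (eta * G) = 10400.0 / 161.46
A = 64.41 m^2

64.41


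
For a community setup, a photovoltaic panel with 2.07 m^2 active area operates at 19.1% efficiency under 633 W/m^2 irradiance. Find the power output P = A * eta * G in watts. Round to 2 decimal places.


Use the solar power formula P = A * eta * G.
Given: A = 2.07 m^2, eta = 0.191, G = 633 W/m^2
P = 2.07 * 0.191 * 633
P = 250.27 W

250.27


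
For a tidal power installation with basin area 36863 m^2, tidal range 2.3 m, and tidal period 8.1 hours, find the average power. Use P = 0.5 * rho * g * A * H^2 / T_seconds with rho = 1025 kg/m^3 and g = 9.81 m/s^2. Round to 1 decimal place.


Convert period to seconds: T = 8.1 * 3600 = 29160.0 s
H^2 = 2.3^2 = 5.29
P = 0.5 * rho * g * A * H^2 / T
P = 0.5 * 1025 * 9.81 * 36863 * 5.29 / 29160.0
P = 33621.9 W

33621.9


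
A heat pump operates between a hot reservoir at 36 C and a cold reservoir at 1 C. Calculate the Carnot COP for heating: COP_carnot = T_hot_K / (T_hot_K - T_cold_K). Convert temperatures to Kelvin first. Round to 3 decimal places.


Convert to Kelvin:
  T_hot = 36 + 273.15 = 309.15 K
  T_cold = 1 + 273.15 = 274.15 K
Apply Carnot COP formula:
  COP = T_hot_K / (T_hot_K - T_cold_K) = 309.15 / 35.0
  COP = 8.833

8.833


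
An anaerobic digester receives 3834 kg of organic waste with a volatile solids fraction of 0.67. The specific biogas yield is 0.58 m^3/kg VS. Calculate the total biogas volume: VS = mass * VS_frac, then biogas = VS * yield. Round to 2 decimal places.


Compute volatile solids:
  VS = mass * VS_fraction = 3834 * 0.67 = 2568.78 kg
Calculate biogas volume:
  Biogas = VS * specific_yield = 2568.78 * 0.58
  Biogas = 1489.89 m^3

1489.89


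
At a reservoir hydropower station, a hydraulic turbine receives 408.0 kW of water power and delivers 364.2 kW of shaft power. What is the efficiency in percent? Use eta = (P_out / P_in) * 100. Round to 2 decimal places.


Turbine efficiency = (output power / input power) * 100
eta = (364.2 / 408.0) * 100
eta = 89.26%

89.26


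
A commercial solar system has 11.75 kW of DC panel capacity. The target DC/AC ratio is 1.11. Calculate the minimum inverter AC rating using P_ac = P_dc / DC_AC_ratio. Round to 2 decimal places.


The inverter AC capacity is determined by the DC/AC ratio.
Given: P_dc = 11.75 kW, DC/AC ratio = 1.11
P_ac = P_dc / ratio = 11.75 / 1.11
P_ac = 10.59 kW

10.59


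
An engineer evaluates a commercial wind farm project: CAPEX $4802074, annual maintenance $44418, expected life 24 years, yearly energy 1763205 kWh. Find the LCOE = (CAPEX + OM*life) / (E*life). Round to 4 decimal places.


Total cost = CAPEX + OM * lifetime = 4802074 + 44418 * 24 = 4802074 + 1066032 = 5868106
Total generation = annual * lifetime = 1763205 * 24 = 42316920 kWh
LCOE = 5868106 / 42316920
LCOE = 0.1387 $/kWh

0.1387
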